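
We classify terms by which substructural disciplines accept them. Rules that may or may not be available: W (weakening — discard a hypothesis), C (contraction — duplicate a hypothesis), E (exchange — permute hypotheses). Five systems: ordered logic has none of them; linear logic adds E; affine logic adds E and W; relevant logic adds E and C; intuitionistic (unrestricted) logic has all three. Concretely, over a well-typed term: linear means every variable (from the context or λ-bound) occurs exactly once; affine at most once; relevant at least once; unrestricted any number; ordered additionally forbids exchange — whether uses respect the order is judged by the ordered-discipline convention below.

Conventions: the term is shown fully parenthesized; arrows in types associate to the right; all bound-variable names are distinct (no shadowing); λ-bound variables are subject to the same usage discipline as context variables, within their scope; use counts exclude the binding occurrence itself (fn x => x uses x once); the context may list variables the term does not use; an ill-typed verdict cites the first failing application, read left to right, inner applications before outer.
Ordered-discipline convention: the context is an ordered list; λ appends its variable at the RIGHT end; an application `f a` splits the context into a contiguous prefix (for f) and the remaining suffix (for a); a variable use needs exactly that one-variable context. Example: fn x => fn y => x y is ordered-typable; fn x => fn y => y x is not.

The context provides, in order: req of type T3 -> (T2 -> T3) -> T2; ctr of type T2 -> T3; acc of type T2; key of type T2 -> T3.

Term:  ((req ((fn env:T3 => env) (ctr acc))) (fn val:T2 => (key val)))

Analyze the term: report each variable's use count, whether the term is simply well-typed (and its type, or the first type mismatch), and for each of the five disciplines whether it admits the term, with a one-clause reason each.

usage: req ×1; ctr ×1; acc ×1; key ×1; env (λ-bound) ×1; val (λ-bound) ×1
order of uses: req, env, ctr, acc, key, val
typing: the term checks, with type T2
ordered: ✓, req, ctr, acc, key, env, val once each; derivable with no W/C/E
linear: ✓, each of req, ctr, acc, key, env, val used exactly once
affine: ✓, req, ctr, acc, key, env, val: no repeats, contraction unneeded
relevant: ✓, none of req, ctr, acc, key, env, val goes unused
unrestricted: ✓, simply typable at T2; W, C, E all held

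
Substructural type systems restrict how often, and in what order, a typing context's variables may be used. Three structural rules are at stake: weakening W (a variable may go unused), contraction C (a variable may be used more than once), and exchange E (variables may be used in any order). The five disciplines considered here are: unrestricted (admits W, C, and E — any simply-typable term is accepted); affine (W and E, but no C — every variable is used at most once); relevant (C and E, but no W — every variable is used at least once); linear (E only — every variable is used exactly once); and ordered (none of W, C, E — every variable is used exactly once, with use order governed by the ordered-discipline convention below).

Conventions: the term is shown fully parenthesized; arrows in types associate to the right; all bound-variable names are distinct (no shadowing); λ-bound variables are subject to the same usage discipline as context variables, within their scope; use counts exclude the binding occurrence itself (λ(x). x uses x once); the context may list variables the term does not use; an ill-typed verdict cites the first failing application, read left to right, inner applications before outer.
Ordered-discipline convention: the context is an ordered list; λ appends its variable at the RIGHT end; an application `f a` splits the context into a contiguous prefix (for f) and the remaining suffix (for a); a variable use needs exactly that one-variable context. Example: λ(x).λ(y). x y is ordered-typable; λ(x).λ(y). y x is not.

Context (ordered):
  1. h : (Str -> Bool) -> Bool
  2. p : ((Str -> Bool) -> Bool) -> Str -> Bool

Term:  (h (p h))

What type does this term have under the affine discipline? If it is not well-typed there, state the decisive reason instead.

not well-typed under affine — uses contraction: h ×2
use counts: h ×2; p ×1
uses in reading order: h, p, h
typing: well-typed — term : Bool
per-discipline verdicts: ordered ✗ | linear ✗ | affine ✗ | relevant ✓ | unrestricted ✓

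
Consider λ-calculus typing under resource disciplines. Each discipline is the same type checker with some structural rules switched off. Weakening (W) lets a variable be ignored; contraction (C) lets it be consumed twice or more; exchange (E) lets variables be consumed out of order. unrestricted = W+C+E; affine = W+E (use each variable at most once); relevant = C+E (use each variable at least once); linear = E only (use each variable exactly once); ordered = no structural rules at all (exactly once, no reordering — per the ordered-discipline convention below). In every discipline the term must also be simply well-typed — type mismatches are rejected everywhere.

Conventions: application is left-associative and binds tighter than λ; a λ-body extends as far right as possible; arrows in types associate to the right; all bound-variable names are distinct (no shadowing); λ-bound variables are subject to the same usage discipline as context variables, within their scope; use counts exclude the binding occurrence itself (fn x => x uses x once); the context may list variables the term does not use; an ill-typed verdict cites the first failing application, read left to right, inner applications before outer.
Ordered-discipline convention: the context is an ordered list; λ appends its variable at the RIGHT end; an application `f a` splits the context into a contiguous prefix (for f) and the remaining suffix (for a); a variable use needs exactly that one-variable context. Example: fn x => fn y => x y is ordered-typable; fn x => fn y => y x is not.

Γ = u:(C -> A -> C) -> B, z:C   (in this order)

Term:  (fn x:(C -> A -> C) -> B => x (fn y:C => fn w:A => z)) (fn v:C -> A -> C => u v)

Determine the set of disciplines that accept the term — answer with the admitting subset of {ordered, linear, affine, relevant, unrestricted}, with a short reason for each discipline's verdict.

admitted by: affine, unrestricted
variable uses: u ×1, z ×1, x (λ-bound) ×1, y (λ-bound) ×0, w (λ-bound) ×0, v (λ-bound) ×1
left-to-right use order: x, z, u, v
typing: well-typed at B
ordered: ✗, unused: y, w — weakening required
linear: ✗, unused: y, w — weakening required
affine: ✓, none of u, z, x, y, w, v used more than once
relevant: ✗, unused: y, w — weakening required
unrestricted: ✓, typability at B is all that's needed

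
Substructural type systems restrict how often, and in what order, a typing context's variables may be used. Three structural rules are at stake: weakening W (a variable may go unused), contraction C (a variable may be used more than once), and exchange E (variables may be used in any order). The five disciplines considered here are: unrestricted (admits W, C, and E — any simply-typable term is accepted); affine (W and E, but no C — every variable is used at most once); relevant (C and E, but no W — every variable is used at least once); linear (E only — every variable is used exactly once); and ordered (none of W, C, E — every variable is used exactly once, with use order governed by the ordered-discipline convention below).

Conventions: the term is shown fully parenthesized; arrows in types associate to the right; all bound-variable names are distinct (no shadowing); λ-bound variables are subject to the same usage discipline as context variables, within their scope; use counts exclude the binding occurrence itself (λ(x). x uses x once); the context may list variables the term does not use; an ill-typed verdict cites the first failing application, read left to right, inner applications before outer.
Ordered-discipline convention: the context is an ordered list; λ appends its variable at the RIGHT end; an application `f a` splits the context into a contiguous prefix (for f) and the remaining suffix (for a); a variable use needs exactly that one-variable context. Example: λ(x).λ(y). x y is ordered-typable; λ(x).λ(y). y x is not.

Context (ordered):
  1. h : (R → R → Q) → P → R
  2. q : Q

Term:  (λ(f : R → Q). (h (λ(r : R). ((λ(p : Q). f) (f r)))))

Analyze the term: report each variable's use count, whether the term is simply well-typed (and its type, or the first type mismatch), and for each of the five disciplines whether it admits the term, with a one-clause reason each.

counts: h ×1; q ×0; f (bound) ×2; r (bound) ×1; p (bound) ×0
uses in reading order: h, f, f, r
typing: the term checks, with type (R → Q) → P → R
ordered ✗ (uses contraction: f ×2; needs weakening: q, p unused)
linear ✗ (uses contraction: f ×2; needs weakening: q, p unused)
affine ✗ (uses contraction: f ×2)
relevant ✗ (needs weakening: q, p unused)
unrestricted ✓ (typability at (R → Q) → P → R is all that's needed)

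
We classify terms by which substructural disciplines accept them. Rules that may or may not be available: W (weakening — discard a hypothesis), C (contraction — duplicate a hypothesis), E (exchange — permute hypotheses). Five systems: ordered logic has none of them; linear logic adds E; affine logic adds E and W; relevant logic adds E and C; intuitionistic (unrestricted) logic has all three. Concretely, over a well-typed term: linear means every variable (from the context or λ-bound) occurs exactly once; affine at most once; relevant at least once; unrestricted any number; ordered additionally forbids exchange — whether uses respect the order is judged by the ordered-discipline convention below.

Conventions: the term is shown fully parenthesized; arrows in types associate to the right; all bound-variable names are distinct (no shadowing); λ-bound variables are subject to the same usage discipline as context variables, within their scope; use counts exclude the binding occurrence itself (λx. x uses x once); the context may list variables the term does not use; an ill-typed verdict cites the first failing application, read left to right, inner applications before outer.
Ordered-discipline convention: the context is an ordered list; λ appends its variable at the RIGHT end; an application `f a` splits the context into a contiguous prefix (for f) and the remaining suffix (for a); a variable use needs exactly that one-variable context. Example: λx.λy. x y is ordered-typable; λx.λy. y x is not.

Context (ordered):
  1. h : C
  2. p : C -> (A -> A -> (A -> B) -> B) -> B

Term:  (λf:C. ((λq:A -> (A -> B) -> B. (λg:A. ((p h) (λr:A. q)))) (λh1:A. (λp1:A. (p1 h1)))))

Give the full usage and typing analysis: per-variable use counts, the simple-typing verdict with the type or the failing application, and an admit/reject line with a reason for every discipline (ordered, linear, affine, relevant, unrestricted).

variable uses: h=1; p=1; f (bound)=0; q (bound)=1; g (bound)=0; r (bound)=0; h1 (bound)=1; p1 (bound)=1
left-to-right use order: p, h, q, p1, h1
typing: ill-typed: non-function type A applied to an argument
ordered: ✗, a type mismatch blocks all five
linear: ✗, the type mismatch rejects it
affine: ✗, not simply typable
relevant: ✗, fails simple typing
unrestricted: ✗, a type mismatch blocks all five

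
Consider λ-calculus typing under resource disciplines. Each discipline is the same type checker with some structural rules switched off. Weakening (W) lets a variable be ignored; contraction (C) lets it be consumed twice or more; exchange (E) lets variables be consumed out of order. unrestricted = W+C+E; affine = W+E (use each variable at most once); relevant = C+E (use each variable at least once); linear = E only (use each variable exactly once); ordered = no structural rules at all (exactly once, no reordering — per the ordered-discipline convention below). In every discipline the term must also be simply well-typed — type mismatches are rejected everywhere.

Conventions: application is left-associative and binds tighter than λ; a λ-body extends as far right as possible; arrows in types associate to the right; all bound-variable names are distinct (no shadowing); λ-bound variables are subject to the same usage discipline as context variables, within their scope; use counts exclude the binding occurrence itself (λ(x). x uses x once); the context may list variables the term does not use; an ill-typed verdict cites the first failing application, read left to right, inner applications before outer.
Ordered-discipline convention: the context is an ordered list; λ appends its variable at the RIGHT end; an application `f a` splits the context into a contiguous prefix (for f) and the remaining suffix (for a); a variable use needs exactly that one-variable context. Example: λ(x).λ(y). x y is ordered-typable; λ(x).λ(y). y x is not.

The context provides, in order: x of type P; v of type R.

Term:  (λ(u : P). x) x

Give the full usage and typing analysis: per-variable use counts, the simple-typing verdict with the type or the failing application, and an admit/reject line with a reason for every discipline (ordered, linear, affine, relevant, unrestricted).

use counts: x=2, v=0, u (bound)=0
use order (left to right): x, x
typing: well-typed — term : P
ordered: ✗ — uses contraction: x ×2; v, u left unused
linear: ✗ — uses contraction: x ×2; v, u left unused
affine: ✗ — uses contraction: x ×2
relevant: ✗ — v, u left unused
unrestricted: ✓ — type-checks (P) and nothing is barred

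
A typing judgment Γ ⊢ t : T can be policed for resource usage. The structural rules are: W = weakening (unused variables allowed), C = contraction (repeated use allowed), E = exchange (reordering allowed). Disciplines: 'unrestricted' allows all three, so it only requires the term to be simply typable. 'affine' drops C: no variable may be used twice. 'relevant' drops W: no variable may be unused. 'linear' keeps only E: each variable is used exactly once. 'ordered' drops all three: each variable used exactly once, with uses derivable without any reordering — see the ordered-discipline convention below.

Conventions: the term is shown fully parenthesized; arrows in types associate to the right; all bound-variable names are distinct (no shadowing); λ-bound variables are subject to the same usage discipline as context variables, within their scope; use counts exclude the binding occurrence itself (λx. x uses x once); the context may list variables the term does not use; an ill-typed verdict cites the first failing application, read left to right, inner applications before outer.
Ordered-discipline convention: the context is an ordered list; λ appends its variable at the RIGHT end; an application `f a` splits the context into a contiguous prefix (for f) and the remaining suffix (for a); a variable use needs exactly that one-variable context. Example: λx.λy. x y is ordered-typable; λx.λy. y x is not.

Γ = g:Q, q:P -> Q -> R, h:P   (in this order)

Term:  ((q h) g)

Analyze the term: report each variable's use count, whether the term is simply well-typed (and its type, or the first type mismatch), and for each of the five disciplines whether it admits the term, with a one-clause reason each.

usage: g=1; q=1; h=1
uses in reading order: q, h, g
typing: well-typed — term : R
ordered: ✗ — needs exchange: uses follow q, h, g
linear: ✓ — exactly-once usage across g, q, h
affine: ✓ — at most one use each (g, q, h)
relevant: ✓ — none of g, q, h goes unused
unrestricted: ✓ — type-checks (R) and nothing is barred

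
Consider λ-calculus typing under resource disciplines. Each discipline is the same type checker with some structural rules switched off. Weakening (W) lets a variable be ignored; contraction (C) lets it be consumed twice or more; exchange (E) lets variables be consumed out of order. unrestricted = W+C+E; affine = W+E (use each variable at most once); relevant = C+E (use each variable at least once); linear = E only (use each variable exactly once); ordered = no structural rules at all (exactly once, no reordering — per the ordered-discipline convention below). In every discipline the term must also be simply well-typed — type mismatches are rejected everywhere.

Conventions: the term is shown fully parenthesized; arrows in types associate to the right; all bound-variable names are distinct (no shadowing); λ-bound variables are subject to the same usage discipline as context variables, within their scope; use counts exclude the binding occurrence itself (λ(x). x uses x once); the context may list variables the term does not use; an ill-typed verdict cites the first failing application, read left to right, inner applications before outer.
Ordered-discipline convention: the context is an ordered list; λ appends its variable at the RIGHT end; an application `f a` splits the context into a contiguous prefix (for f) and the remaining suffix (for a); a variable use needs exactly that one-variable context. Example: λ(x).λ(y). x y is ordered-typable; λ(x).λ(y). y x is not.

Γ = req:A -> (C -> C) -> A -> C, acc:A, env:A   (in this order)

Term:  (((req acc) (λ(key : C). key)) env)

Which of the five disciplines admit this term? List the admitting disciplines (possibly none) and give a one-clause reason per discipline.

admitted by: ordered, linear, affine, relevant, unrestricted
counts: req=1; acc=1; env=1; key (bound)=1
use order (left to right): req, acc, key, env
typing: well-typed at C
ordered: ✓, req, acc, env, key: once each, no exchange needed
linear: ✓, each of req, acc, env, key used exactly once
affine: ✓, none of req, acc, env, key used more than once
relevant: ✓, every one of req, acc, env, key appears
unrestricted: ✓, simply typable at C; W, C, E all held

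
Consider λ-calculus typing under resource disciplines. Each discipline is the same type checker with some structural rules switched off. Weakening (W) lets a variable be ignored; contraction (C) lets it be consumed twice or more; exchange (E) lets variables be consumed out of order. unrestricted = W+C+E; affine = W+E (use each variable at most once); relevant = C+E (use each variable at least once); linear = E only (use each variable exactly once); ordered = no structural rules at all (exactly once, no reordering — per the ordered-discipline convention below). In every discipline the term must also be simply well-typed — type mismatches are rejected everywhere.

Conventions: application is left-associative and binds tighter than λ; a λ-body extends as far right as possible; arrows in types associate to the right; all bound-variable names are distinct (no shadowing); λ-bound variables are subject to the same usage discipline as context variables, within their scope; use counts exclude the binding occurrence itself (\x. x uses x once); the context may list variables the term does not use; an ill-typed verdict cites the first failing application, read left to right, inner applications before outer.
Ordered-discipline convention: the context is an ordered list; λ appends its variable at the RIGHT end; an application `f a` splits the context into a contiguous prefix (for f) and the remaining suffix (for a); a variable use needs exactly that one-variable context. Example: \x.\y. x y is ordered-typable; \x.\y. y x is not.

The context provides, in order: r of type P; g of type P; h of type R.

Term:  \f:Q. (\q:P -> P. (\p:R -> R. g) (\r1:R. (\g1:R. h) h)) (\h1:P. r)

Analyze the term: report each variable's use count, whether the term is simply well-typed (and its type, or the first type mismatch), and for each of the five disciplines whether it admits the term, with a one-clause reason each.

counts: r=1, g=1, h=2, f (λ-bound)=0, q (λ-bound)=0, p (λ-bound)=0, r1 (λ-bound)=0, g1 (λ-bound)=0, h1 (λ-bound)=0
order of uses: g, h, h, r
typing: the term checks, with type Q -> P
ordered: ✗ — repeated use of h ×2; f, q, p, r1, g1, h1 left unused
linear: ✗ — repeated use of h ×2; f, q, p, r1, g1, h1 left unused
affine: ✗ — repeated use of h ×2
relevant: ✗ — f, q, p, r1, g1, h1 left unused
unrestricted: ✓ — typability at Q -> P is all that's needed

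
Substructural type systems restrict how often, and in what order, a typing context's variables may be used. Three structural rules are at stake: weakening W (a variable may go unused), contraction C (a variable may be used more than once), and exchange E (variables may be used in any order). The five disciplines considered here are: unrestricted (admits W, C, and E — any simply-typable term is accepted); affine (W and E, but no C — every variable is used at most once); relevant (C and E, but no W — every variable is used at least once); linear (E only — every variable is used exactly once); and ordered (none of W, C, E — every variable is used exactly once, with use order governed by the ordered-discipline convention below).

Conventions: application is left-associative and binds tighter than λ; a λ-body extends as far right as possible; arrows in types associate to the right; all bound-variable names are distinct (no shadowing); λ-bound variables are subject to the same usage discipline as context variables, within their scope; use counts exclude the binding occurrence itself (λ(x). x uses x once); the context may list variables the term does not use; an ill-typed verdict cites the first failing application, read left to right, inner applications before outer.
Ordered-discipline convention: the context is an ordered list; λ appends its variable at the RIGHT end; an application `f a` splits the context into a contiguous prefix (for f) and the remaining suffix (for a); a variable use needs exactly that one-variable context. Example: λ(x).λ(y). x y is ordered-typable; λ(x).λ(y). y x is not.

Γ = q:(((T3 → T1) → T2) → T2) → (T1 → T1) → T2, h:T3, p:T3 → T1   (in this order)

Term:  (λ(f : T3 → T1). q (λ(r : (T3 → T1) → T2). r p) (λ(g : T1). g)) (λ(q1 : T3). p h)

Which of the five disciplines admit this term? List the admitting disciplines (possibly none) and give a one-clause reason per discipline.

accepted by: unrestricted
usage: q: 1×; h: 1×; p: 2×; f (bound): 0×; r (bound): 1×; g (bound): 1×; q1 (bound): 0×
order of uses: q, r, p, g, p, h
typing: the term checks, with type T2
ordered: ✗, p ×2 used more than once (contraction); f, q1 left unused
linear: ✗, p ×2 used more than once (contraction); f, q1 left unused
affine: ✗, p ×2 used more than once (contraction)
relevant: ✗, f, q1 left unused
unrestricted: ✓, well-typed at T2; no restrictions here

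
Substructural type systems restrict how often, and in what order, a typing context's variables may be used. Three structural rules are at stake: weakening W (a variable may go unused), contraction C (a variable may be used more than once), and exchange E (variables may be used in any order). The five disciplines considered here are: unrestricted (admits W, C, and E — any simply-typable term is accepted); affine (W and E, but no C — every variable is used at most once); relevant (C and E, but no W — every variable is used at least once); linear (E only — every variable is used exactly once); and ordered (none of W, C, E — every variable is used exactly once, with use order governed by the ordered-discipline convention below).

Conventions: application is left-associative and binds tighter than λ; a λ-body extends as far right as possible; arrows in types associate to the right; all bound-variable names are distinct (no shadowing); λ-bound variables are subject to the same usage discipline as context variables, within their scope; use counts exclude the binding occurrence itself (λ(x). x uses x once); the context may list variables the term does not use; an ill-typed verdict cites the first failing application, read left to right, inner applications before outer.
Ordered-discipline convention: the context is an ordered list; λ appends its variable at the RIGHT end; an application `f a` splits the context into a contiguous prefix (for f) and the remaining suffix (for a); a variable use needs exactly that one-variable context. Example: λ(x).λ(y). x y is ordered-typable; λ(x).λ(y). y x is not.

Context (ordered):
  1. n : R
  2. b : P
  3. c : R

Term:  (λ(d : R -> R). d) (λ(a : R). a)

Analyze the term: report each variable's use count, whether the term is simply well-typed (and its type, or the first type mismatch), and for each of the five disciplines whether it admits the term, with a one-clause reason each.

usage: n: 0×; b: 0×; c: 0×; d (bound): 1×; a (bound): 1×
uses in reading order: d, a
typing: ✓ — R -> R
ordered: ✗, needs weakening: n, b, c unused
linear: ✗, needs weakening: n, b, c unused
affine: ✓, none of n, b, c, d, a used more than once
relevant: ✗, needs weakening: n, b, c unused
unrestricted: ✓, typability at R -> R is all that's needed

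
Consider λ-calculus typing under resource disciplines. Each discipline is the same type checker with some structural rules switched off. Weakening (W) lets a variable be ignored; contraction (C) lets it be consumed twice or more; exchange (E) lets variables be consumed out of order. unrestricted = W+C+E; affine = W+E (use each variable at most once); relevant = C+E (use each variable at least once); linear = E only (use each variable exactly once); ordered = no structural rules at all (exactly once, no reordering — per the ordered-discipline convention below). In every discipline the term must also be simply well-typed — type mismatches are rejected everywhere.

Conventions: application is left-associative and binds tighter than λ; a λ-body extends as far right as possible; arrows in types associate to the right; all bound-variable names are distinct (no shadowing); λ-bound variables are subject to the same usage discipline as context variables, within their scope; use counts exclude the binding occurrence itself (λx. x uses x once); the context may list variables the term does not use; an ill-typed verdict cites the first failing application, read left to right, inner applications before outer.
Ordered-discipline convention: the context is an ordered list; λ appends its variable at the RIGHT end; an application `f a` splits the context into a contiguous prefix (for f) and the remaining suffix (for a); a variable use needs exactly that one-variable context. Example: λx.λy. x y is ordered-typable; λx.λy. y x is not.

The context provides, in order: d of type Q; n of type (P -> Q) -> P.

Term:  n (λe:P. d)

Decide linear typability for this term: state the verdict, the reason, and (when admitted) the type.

no — e left unused
counts: d: 1; n: 1; e [bound]: 0
left-to-right use order: n, d
typing: ✓ — P
summary: ordered ✗ · linear ✗ · affine ✓ · relevant ✗ · unrestricted ✓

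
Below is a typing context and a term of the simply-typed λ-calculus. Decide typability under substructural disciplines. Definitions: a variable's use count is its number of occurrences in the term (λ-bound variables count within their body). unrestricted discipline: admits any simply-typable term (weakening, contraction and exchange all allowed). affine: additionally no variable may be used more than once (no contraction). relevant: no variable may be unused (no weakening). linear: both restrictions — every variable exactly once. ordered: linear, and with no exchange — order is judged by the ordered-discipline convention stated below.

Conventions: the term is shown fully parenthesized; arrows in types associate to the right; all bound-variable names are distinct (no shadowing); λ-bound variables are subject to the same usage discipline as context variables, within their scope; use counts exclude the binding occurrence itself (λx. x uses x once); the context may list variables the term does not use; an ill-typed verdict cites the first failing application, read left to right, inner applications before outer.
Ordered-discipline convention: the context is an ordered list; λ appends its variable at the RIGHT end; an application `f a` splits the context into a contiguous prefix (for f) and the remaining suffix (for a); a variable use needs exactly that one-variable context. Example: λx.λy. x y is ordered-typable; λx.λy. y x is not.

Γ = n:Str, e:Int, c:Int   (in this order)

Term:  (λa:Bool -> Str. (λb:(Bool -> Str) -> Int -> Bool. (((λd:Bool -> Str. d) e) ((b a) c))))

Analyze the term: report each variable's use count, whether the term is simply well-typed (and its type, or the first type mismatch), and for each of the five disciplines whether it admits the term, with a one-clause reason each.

variable uses: n: 0, e: 1, c: 1, a [bound]: 1, b [bound]: 1, d [bound]: 1
use order (left to right): d, e, b, a, c
typing: ill-typed: an argument Int mismatches the expected Bool -> Str
ordered ✗ (not simply typable)
linear ✗ (fails simple typing)
affine ✗ (a type mismatch blocks all five)
relevant ✗ (the type mismatch rejects it)
unrestricted ✗ (not simply typable)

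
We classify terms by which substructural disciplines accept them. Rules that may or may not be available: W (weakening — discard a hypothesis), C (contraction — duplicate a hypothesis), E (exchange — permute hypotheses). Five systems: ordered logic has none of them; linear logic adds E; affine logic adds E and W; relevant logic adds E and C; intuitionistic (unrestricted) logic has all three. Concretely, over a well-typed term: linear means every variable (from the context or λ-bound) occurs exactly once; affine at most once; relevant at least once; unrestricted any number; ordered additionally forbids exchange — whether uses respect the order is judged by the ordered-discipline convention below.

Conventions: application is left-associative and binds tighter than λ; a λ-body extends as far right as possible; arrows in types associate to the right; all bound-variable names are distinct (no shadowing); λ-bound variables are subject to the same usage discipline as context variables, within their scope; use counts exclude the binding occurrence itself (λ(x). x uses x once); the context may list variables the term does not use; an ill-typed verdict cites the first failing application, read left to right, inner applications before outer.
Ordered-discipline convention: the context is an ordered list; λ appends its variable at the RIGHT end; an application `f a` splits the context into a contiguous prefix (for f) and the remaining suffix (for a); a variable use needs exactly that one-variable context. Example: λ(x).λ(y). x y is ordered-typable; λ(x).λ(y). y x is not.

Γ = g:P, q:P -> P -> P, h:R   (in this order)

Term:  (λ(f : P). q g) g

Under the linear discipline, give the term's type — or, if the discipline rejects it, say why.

not well-typed under linear — uses contraction: g ×2; unused: h, f — weakening required
counts: g: 2×, q: 1×, h: 0×, f [bound]: 0×
uses in reading order: q, g, g
typing: the term checks, with type P -> P
all disciplines: ordered ✗ | linear ✗ | affine ✗ | relevant ✗ | unrestricted ✓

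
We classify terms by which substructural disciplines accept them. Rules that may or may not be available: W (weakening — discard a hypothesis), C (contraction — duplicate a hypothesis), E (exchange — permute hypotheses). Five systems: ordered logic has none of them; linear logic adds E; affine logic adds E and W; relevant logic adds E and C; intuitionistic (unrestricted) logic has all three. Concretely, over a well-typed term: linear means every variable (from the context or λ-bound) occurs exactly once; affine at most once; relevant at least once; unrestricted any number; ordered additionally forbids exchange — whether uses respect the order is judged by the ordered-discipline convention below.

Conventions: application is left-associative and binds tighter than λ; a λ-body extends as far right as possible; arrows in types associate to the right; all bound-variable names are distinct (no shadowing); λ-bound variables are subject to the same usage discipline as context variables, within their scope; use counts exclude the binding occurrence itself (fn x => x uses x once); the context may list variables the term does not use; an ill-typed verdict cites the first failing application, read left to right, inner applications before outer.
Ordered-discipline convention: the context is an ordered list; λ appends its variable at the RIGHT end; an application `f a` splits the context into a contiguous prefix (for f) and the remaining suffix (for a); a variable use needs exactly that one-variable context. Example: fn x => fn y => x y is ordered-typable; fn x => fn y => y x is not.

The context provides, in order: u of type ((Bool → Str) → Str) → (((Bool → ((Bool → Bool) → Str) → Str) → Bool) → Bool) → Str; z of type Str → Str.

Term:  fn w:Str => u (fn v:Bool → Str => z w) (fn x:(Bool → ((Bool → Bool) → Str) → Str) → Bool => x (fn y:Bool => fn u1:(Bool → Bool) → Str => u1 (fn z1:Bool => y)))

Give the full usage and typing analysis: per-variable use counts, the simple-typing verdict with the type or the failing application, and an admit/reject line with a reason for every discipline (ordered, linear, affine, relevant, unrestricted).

counts: u=1; z=1; w (λ-bound)=1; v (λ-bound)=0; x (λ-bound)=1; y (λ-bound)=1; u1 (λ-bound)=1; z1 (λ-bound)=0
use order (left to right): u, z, w, x, u1, y
typing: the term checks, with type Str → Str
ordered ✗ (v, z1 never used (weakening))
linear ✗ (v, z1 never used (weakening))
affine ✓ (no duplicate uses among u, z, w, v, x, y, u1, z1)
relevant ✗ (v, z1 never used (weakening))
unrestricted ✓ (simply typable at Str → Str; W, C, E all held)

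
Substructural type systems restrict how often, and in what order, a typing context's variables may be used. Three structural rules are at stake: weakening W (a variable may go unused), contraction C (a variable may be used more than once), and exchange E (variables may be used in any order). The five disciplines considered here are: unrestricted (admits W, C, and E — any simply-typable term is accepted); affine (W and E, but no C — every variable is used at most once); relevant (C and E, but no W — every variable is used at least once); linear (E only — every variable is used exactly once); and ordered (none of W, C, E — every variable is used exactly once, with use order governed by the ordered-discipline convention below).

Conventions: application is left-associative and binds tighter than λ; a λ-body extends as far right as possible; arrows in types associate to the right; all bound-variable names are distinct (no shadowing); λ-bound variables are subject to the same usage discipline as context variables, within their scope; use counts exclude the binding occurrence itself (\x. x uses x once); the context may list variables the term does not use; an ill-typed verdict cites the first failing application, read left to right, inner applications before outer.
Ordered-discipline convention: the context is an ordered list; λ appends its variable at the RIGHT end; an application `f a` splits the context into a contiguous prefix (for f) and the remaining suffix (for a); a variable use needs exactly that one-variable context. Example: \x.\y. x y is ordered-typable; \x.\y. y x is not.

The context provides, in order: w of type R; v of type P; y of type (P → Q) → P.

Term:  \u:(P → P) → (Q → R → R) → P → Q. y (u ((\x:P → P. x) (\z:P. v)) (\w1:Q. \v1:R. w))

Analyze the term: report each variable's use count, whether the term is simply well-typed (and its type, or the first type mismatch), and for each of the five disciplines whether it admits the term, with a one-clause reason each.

counts: w: 1×; v: 1×; y: 1×; u (bound): 1×; x (bound): 1×; z (bound): 0×; w1 (bound): 0×; v1 (bound): 0×
left-to-right use order: y, u, x, v, w
typing: well-typed at ((P → P) → (Q → R → R) → P → Q) → P
ordered ✗ (unused: z, w1, v1 — weakening required)
linear ✗ (unused: z, w1, v1 — weakening required)
affine ✓ (w, v, y, u, x, z, w1, v1: no repeats, contraction unneeded)
relevant ✗ (unused: z, w1, v1 — weakening required)
unrestricted ✓ (type-checks (((P → P) → (Q → R → R) → P → Q) → P) and nothing is barred)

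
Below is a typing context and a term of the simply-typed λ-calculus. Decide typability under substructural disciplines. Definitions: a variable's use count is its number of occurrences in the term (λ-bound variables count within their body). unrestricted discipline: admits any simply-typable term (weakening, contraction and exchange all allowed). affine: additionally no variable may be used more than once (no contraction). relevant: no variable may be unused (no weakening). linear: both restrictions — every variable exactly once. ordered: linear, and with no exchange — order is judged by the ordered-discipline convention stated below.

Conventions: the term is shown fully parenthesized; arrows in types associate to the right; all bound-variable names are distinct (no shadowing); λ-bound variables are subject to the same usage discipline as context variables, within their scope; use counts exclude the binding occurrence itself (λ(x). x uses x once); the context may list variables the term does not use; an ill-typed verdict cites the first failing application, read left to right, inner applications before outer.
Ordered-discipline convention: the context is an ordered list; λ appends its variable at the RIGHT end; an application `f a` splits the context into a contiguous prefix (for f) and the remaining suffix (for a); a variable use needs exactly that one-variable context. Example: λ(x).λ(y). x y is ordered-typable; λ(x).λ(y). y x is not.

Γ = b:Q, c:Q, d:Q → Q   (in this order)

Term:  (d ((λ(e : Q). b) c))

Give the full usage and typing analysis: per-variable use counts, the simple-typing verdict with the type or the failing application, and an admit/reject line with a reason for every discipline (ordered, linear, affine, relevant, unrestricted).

counts: b: 1; c: 1; d: 1; e (bound): 0
uses in reading order: d, b, c
typing: the term checks, with type Q
ordered ✗ (e left unused)
linear ✗ (e left unused)
affine ✓ (at most one use each (b, c, d, e))
relevant ✗ (e left unused)
unrestricted ✓ (simply typable at Q; W, C, E all held)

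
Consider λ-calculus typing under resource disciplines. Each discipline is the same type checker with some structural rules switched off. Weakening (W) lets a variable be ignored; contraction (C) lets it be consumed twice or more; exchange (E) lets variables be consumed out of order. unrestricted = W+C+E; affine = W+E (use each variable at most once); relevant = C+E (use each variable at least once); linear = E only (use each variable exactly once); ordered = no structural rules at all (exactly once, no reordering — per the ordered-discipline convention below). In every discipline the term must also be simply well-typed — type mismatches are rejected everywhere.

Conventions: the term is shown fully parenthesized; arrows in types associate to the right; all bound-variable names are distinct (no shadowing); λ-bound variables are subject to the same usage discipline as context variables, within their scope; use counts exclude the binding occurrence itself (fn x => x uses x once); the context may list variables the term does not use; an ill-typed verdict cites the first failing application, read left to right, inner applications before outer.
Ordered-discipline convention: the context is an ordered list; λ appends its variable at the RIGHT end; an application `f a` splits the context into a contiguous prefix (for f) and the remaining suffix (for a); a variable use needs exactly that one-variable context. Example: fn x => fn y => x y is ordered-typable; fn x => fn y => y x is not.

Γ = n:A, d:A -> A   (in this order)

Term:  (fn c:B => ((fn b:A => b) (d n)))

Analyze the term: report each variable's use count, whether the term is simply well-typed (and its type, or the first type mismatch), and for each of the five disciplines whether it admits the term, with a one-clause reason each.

counts: n ×1, d ×1, c (λ-bound) ×0, b (λ-bound) ×1
use order (left to right): b, d, n
typing: ✓ — B -> A
ordered ✗ (c left unused)
linear ✗ (c left unused)
affine ✓ (none of n, d, c, b used more than once)
relevant ✗ (c left unused)
unrestricted ✓ (well-typed at B -> A; no restrictions here)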